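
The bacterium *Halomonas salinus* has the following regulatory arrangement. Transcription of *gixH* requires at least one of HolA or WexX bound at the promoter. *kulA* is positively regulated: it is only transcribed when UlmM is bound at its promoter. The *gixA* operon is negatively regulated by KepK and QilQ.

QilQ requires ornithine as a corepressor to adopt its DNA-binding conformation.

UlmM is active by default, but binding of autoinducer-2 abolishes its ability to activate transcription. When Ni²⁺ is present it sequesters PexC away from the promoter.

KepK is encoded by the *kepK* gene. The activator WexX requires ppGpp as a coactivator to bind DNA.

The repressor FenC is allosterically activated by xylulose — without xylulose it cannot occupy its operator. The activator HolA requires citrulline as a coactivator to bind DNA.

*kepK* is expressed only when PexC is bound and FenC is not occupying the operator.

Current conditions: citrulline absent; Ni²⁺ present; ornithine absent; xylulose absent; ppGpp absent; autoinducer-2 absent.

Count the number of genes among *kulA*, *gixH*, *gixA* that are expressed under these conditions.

2

Autoinducer-2 is absent, so UlmM is active.
No repressor is bound and UlmM is active, so *kulA* is transcribed.
→ *kulA* is ON.
Citrulline is absent, so HolA is inactive.
ppGpp is absent, so WexX is inactive.
No activator is available at the *gixH* promoter, so *gixH* is not transcribed.
→ *gixH* is OFF.
Xylulose is absent, so FenC is inactive.
Ni²⁺ is present, so PexC is inactive.
Required activator PexC is absent, so *kepK* is not transcribed.
So KepK is not produced.
Ornithine is absent, so QilQ is inactive.
With no repressor bound, *gixA* is transcribed.
→ *gixA* is ON.
2 of the 3 genes are transcribed.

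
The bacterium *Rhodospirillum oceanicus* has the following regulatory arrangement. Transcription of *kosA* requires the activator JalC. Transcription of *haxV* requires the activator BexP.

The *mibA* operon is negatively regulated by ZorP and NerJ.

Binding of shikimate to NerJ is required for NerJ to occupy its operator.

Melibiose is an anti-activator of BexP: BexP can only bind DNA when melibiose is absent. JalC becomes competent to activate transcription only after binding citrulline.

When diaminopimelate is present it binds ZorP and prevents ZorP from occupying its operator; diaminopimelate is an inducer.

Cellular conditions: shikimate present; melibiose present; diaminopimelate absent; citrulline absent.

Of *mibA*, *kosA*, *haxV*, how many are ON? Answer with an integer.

Diaminopimelate is absent, so ZorP is active.
Shikimate is present, so NerJ is active.
With repressor ZorP bound, *mibA* is not transcribed.
→ *mibA* is OFF.
Citrulline is absent, so JalC is inactive.
Required activator JalC is absent, so *kosA* is not transcribed.
→ *kosA* is OFF.
Melibiose is present, so BexP is inactive.
Required activator BexP is absent, so *haxV* is not transcribed.
→ *haxV* is OFF.
0 of the 3 genes are transcribed.

0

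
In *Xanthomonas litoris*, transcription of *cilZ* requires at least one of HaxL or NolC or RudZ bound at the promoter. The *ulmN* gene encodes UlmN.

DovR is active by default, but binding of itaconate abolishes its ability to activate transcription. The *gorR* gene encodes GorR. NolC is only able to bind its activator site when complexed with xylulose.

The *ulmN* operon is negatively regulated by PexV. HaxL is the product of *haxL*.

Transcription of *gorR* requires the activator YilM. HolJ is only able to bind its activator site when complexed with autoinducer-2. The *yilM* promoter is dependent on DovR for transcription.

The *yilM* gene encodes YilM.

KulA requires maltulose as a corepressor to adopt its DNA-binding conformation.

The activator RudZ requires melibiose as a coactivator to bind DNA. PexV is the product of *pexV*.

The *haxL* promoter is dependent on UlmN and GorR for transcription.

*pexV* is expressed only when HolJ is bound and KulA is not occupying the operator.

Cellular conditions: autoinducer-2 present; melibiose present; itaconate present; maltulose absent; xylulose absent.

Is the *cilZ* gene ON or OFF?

ON

Maltulose is absent, so KulA is inactive.
Autoinducer-2 is present, so HolJ is active.
No repressor is bound and HolJ is active, so *pexV* is transcribed.
So PexV is produced and active.
With repressor PexV bound, *ulmN* is not transcribed.
So UlmN is not produced.
Itaconate is present, so DovR is inactive.
Required activator DovR is absent, so *yilM* is not transcribed.
So YilM is not produced.
Required activator YilM is absent, so *gorR* is not transcribed.
So GorR is not produced.
Required activator UlmN is absent, so *haxL* is not transcribed.
So HaxL is not produced.
Xylulose is absent, so NolC is inactive.
Melibiose is present, so RudZ is active.
Activator RudZ is present, so *cilZ* is transcribed.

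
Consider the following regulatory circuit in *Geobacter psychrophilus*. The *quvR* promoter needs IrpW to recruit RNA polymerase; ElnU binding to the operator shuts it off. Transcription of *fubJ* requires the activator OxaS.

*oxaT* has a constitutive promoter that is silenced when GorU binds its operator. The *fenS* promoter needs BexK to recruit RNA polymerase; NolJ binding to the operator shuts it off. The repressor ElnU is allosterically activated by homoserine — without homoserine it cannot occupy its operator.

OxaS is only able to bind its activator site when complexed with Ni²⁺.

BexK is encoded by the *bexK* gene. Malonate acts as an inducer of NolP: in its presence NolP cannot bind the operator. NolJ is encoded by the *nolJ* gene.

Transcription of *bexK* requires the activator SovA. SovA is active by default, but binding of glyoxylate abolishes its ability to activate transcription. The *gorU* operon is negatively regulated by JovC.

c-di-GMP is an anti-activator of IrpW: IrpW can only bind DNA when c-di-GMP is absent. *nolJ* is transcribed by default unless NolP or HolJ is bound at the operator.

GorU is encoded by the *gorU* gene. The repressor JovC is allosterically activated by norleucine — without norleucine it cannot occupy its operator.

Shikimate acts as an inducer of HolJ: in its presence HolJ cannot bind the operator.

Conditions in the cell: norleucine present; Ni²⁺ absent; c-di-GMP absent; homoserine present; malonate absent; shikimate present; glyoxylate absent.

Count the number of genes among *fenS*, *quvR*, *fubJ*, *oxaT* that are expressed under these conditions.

2

Malonate is absent, so NolP is active.
Shikimate is present, so HolJ is inactive.
With repressor NolP bound, *nolJ* is not transcribed.
So NolJ is not produced.
Glyoxylate is absent, so SovA is active.
No repressor is bound and SovA is active, so *bexK* is transcribed.
So BexK is produced and active.
No repressor is bound and BexK is active, so *fenS* is transcribed.
→ *fenS* is ON.
c-di-GMP is absent, so IrpW is active.
Homoserine is present, so ElnU is active.
With repressor ElnU bound, *quvR* is not transcribed.
→ *quvR* is OFF.
Ni²⁺ is absent, so OxaS is inactive.
Required activator OxaS is absent, so *fubJ* is not transcribed.
→ *fubJ* is OFF.
Norleucine is present, so JovC is active.
With repressor JovC bound, *gorU* is not transcribed.
So GorU is not produced.
With no repressor bound, *oxaT* is transcribed.
→ *oxaT* is ON.
2 of the 4 genes are transcribed.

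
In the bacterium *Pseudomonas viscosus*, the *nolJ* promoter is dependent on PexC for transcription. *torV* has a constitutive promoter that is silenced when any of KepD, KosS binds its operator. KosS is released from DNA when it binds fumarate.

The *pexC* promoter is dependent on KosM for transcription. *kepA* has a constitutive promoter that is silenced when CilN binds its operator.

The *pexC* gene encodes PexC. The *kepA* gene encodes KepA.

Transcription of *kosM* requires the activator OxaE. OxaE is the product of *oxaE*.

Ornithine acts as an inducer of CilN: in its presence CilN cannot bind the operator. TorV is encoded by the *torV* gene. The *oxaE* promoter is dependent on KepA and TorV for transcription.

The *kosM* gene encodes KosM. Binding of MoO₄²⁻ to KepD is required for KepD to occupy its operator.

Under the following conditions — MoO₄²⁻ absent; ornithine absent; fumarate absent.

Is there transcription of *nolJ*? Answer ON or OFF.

Ornithine is absent, so CilN is active.
With repressor CilN bound, *kepA* is not transcribed.
So KepA is not produced.
MoO₄²⁻ is absent, so KepD is inactive.
Fumarate is absent, so KosS is active.
With repressor KosS bound, *torV* is not transcribed.
So TorV is not produced.
Required activator KepA is absent, so *oxaE* is not transcribed.
So OxaE is not produced.
Required activator OxaE is absent, so *kosM* is not transcribed.
So KosM is not produced.
Required activator KosM is absent, so *pexC* is not transcribed.
So PexC is not produced.
Required activator PexC is absent, so *nolJ* is not transcribed.

OFF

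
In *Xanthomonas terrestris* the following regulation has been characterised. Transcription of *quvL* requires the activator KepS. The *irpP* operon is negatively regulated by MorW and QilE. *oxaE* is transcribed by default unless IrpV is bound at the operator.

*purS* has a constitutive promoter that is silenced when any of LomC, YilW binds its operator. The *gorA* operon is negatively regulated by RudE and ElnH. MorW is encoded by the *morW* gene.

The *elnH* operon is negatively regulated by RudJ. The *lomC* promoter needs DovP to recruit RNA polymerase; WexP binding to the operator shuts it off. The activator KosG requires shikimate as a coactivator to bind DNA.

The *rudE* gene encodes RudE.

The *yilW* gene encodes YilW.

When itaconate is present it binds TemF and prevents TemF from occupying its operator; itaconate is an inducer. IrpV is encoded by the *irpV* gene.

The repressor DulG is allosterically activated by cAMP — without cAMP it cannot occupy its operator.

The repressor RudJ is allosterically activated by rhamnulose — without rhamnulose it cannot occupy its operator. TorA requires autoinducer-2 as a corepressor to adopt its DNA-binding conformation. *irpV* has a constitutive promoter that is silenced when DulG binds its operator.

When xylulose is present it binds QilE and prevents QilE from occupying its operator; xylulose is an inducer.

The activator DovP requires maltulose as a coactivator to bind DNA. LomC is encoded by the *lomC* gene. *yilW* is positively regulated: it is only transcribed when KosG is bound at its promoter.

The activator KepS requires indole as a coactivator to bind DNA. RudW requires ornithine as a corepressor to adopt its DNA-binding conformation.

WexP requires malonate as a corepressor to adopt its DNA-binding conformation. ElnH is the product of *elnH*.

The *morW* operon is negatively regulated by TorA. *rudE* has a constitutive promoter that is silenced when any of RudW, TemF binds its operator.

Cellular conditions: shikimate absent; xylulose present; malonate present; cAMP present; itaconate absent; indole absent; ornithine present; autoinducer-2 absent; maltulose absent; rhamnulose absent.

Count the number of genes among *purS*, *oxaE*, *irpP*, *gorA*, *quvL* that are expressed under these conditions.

Maltulose is absent, so DovP is inactive.
Malonate is present, so WexP is active.
With repressor WexP bound, *lomC* is not transcribed.
So LomC is not produced.
Shikimate is absent, so KosG is inactive.
Required activator KosG is absent, so *yilW* is not transcribed.
So YilW is not produced.
With no repressor bound, *purS* is transcribed.
→ *purS* is ON.
cAMP is present, so DulG is active.
With repressor DulG bound, *irpV* is not transcribed.
So IrpV is not produced.
With no repressor bound, *oxaE* is transcribed.
→ *oxaE* is ON.
Autoinducer-2 is absent, so TorA is inactive.
With no repressor bound, *morW* is transcribed.
So MorW is produced and active.
Xylulose is present, so QilE is inactive.
With repressor MorW bound, *irpP* is not transcribed.
→ *irpP* is OFF.
Ornithine is present, so RudW is active.
Itaconate is absent, so TemF is active.
With repressor RudW bound, *rudE* is not transcribed.
So RudE is not produced.
Rhamnulose is absent, so RudJ is inactive.
With no repressor bound, *elnH* is transcribed.
So ElnH is produced and active.
With repressor ElnH bound, *gorA* is not transcribed.
→ *gorA* is OFF.
Indole is absent, so KepS is inactive.
Required activator KepS is absent, so *quvL* is not transcribed.
→ *quvL* is OFF.
2 of the 5 genes are transcribed.

2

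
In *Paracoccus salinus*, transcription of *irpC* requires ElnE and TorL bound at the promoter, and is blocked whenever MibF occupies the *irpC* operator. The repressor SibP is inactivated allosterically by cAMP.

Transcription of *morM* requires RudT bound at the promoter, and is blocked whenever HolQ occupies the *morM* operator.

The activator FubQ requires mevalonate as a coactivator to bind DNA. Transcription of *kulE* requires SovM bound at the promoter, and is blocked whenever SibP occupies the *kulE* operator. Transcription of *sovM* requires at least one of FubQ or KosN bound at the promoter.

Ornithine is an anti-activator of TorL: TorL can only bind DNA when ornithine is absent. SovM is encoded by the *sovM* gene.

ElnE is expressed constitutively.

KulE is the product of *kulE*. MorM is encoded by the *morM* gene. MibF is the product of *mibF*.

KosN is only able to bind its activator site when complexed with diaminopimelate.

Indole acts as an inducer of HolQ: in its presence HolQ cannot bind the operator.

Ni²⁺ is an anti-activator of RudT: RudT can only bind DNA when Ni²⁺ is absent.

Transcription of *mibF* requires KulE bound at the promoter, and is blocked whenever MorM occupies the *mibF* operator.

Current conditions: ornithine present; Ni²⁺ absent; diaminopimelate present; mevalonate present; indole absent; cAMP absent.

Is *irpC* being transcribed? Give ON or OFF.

Indole is absent, so HolQ is active.
Ni²⁺ is absent, so RudT is active.
With repressor HolQ bound, *morM* is not transcribed.
So MorM is not produced.
cAMP is absent, so SibP is active.
Mevalonate is present, so FubQ is active.
Diaminopimelate is present, so KosN is active.
Activator FubQ is present, so *sovM* is transcribed.
So SovM is produced and active.
With repressor SibP bound, *kulE* is not transcribed.
So KulE is not produced.
Required activator KulE is absent, so *mibF* is not transcribed.
So MibF is not produced.
ElnE is produced constitutively and is active.
Ornithine is present, so TorL is inactive.
Required activator TorL is absent, so *irpC* is not transcribed.

OFF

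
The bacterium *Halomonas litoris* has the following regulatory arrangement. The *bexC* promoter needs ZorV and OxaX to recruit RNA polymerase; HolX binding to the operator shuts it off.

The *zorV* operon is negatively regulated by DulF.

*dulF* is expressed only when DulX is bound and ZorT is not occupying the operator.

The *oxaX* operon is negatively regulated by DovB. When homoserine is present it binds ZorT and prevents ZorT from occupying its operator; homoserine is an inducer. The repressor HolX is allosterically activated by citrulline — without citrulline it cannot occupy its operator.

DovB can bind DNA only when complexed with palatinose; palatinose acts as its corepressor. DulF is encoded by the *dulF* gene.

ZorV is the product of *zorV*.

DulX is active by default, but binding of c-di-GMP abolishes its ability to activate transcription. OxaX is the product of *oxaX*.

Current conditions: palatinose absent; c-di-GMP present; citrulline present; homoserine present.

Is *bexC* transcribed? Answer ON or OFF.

OFF

Citrulline is present, so HolX is active.
Homoserine is present, so ZorT is inactive.
c-di-GMP is present, so DulX is inactive.
Required activator DulX is absent, so *dulF* is not transcribed.
So DulF is not produced.
With no repressor bound, *zorV* is transcribed.
So ZorV is produced and active.
Palatinose is absent, so DovB is inactive.
With no repressor bound, *oxaX* is transcribed.
So OxaX is produced and active.
With repressor HolX bound, *bexC* is not transcribed.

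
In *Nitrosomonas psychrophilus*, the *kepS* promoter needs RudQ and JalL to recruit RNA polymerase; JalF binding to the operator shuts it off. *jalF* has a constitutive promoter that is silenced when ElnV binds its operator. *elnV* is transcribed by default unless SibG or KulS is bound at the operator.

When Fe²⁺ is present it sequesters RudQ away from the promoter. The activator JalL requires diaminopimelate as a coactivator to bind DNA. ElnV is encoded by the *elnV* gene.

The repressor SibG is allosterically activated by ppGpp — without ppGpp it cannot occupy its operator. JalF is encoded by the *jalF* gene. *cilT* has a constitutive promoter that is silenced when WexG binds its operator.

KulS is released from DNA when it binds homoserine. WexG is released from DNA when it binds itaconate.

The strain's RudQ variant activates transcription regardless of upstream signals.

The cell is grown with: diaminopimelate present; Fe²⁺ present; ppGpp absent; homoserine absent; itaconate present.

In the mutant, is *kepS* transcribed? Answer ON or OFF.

OFF

ppGpp is absent, so SibG is inactive.
Homoserine is absent, so KulS is active.
With repressor KulS bound, *elnV* is not transcribed.
So ElnV is not produced.
With no repressor bound, *jalF* is transcribed.
So JalF is produced and active.
RudQ is constitutively active in this strain.
Diaminopimelate is present, so JalL is active.
With repressor JalF bound, *kepS* is not transcribed.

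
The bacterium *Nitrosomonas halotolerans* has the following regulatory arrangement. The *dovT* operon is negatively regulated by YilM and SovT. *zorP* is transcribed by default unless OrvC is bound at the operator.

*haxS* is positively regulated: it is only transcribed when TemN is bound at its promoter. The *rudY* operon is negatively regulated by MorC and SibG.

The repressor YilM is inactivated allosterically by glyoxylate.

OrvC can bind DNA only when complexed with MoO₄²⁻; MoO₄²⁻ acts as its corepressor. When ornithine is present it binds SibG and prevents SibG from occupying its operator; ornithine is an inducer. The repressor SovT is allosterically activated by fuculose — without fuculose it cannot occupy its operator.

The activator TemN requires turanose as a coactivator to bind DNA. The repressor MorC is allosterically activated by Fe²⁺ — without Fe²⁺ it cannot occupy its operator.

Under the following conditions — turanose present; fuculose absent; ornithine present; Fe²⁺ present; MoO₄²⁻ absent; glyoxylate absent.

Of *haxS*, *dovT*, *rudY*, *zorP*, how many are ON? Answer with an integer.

Turanose is present, so TemN is active.
No repressor is bound and TemN is active, so *haxS* is transcribed.
→ *haxS* is ON.
Glyoxylate is absent, so YilM is active.
Fuculose is absent, so SovT is inactive.
With repressor YilM bound, *dovT* is not transcribed.
→ *dovT* is OFF.
Fe²⁺ is present, so MorC is active.
Ornithine is present, so SibG is inactive.
With repressor MorC bound, *rudY* is not transcribed.
→ *rudY* is OFF.
MoO₄²⁻ is absent, so OrvC is inactive.
With no repressor bound, *zorP* is transcribed.
→ *zorP* is ON.
2 of the 4 genes are transcribed.

2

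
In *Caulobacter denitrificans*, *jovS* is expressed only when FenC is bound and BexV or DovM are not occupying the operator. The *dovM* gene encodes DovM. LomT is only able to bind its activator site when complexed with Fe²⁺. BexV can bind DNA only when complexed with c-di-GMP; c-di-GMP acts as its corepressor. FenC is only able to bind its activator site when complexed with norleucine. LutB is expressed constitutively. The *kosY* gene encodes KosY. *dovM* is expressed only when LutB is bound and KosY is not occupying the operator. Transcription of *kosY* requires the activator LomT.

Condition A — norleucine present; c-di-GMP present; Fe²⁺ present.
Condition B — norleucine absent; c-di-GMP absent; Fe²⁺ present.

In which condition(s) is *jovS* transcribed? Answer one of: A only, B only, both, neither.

Condition A:
Norleucine is present, so FenC is active.
c-di-GMP is present, so BexV is active.
LutB is produced constitutively and is active.
Fe²⁺ is present, so LomT is active.
No repressor is bound and LomT is active, so *kosY* is transcribed.
So KosY is produced and active.
With repressor KosY bound, *dovM* is not transcribed.
So DovM is not produced.
With repressor BexV bound, *jovS* is not transcribed.
→ *jovS* is OFF in A.
Condition B:
Norleucine is absent, so FenC is inactive.
c-di-GMP is absent, so BexV is inactive.
LutB is produced constitutively and is active.
Fe²⁺ is present, so LomT is active.
No repressor is bound and LomT is active, so *kosY* is transcribed.
So KosY is produced and active.
With repressor KosY bound, *dovM* is not transcribed.
So DovM is not produced.
Required activator FenC is absent, so *jovS* is not transcribed.
→ *jovS* is OFF in B.

neither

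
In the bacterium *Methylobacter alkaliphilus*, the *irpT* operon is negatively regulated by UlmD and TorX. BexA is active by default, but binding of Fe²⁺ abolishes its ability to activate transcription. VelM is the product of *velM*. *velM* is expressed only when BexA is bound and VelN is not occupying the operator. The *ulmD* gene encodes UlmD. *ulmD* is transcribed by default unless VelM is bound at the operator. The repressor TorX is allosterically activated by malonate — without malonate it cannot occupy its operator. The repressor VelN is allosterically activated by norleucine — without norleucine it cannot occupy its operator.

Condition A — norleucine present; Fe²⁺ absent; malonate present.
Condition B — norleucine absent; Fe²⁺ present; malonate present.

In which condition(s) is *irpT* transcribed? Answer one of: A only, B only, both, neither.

neither

Condition A:
Norleucine is present, so VelN is active.
Fe²⁺ is absent, so BexA is active.
With repressor VelN bound, *velM* is not transcribed.
So VelM is not produced.
With no repressor bound, *ulmD* is transcribed.
So UlmD is produced and active.
Malonate is present, so TorX is active.
With repressor UlmD bound, *irpT* is not transcribed.
→ *irpT* is OFF in A.
Condition B:
Norleucine is absent, so VelN is inactive.
Fe²⁺ is present, so BexA is inactive.
Required activator BexA is absent, so *velM* is not transcribed.
So VelM is not produced.
With no repressor bound, *ulmD* is transcribed.
So UlmD is produced and active.
Malonate is present, so TorX is active.
With repressor UlmD bound, *irpT* is not transcribed.
→ *irpT* is OFF in B.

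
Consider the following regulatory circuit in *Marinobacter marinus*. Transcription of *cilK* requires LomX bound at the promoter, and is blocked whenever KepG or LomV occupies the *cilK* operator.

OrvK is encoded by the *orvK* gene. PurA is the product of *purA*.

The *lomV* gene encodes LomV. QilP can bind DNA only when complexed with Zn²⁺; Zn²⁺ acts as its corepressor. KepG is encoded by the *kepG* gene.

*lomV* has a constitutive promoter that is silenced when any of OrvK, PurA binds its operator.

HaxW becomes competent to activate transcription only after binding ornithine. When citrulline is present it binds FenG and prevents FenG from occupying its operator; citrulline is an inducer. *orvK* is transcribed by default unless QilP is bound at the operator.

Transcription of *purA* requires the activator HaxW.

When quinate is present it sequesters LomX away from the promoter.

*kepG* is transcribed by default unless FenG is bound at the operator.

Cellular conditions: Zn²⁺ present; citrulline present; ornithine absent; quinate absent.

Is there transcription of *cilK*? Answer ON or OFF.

OFF

Quinate is absent, so LomX is active.
Citrulline is present, so FenG is inactive.
With no repressor bound, *kepG* is transcribed.
So KepG is produced and active.
Zn²⁺ is present, so QilP is active.
With repressor QilP bound, *orvK* is not transcribed.
So OrvK is not produced.
Ornithine is absent, so HaxW is inactive.
Required activator HaxW is absent, so *purA* is not transcribed.
So PurA is not produced.
With no repressor bound, *lomV* is transcribed.
So LomV is produced and active.
With repressor KepG bound, *cilK* is not transcribed.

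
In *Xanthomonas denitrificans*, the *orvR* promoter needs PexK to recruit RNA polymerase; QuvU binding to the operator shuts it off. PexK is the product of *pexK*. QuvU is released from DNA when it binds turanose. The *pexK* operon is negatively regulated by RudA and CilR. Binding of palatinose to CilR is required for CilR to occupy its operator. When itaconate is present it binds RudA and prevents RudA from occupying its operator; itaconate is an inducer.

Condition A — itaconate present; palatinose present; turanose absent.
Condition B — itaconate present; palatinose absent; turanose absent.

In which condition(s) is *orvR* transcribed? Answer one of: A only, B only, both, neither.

Condition A:
Itaconate is present, so RudA is inactive.
Palatinose is present, so CilR is active.
With repressor CilR bound, *pexK* is not transcribed.
So PexK is not produced.
Turanose is absent, so QuvU is active.
With repressor QuvU bound, *orvR* is not transcribed.
→ *orvR* is OFF in A.
Condition B:
Itaconate is present, so RudA is inactive.
Palatinose is absent, so CilR is inactive.
With no repressor bound, *pexK* is transcribed.
So PexK is produced and active.
Turanose is absent, so QuvU is active.
With repressor QuvU bound, *orvR* is not transcribed.
→ *orvR* is OFF in B.

neither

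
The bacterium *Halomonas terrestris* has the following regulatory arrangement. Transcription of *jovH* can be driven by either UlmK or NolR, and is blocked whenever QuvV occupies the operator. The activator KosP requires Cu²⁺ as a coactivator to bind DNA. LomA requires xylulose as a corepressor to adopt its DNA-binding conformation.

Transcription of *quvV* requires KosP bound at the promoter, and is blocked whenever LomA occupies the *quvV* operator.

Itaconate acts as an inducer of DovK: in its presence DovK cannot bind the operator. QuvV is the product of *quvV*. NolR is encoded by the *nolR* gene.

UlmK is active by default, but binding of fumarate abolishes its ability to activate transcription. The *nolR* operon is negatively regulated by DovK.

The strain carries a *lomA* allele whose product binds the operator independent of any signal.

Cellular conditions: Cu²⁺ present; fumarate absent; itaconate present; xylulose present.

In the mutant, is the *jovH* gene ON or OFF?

Fumarate is absent, so UlmK is active.
Itaconate is present, so DovK is inactive.
With no repressor bound, *nolR* is transcribed.
So NolR is produced and active.
Cu²⁺ is present, so KosP is active.
LomA is constitutively active in this strain.
With repressor LomA bound, *quvV* is not transcribed.
So QuvV is not produced.
Activator UlmK is present, so *jovH* is transcribed.

ON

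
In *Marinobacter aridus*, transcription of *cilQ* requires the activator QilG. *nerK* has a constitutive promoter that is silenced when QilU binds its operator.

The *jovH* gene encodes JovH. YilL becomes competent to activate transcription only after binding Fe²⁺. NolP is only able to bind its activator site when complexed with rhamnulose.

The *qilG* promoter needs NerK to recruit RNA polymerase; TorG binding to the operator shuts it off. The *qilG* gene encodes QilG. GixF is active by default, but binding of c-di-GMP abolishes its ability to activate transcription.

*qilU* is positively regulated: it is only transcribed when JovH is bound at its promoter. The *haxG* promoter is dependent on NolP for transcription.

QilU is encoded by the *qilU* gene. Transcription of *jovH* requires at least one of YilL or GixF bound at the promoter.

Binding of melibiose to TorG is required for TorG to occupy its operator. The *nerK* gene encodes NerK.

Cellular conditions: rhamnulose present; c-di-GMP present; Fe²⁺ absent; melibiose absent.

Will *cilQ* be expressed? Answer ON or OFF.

Fe²⁺ is absent, so YilL is inactive.
c-di-GMP is present, so GixF is inactive.
No activator is available at the *jovH* promoter, so *jovH* is not transcribed.
So JovH is not produced.
Required activator JovH is absent, so *qilU* is not transcribed.
So QilU is not produced.
With no repressor bound, *nerK* is transcribed.
So NerK is produced and active.
Melibiose is absent, so TorG is inactive.
No repressor is bound and NerK is active, so *qilG* is transcribed.
So QilG is produced and active.
No repressor is bound and QilG is active, so *cilQ* is transcribed.

ON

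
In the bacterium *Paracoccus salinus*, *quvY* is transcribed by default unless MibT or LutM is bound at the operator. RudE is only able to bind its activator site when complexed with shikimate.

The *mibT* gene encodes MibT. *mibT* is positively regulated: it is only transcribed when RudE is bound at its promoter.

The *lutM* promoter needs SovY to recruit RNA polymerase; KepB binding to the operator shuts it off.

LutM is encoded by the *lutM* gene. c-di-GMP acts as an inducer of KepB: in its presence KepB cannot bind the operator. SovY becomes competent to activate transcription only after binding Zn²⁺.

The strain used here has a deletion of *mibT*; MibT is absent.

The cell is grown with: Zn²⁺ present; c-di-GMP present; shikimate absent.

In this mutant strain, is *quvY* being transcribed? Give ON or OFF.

OFF

MibT is non-functional in this strain, so it has no effect.
c-di-GMP is present, so KepB is inactive.
Zn²⁺ is present, so SovY is active.
No repressor is bound and SovY is active, so *lutM* is transcribed.
So LutM is produced and active.
With repressor LutM bound, *quvY* is not transcribed.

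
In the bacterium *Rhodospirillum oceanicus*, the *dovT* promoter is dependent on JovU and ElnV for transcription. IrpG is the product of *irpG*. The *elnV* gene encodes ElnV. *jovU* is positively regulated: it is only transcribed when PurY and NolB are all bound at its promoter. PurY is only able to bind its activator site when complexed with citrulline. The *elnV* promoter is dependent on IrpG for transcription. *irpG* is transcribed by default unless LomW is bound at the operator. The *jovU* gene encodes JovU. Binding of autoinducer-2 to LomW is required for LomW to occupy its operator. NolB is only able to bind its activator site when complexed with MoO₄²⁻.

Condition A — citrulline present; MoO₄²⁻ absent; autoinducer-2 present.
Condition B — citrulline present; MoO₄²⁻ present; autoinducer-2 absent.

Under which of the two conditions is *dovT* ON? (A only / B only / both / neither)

Condition A:
Citrulline is present, so PurY is active.
MoO₄²⁻ is absent, so NolB is inactive.
Required activator NolB is absent, so *jovU* is not transcribed.
So JovU is not produced.
Autoinducer-2 is present, so LomW is active.
With repressor LomW bound, *irpG* is not transcribed.
So IrpG is not produced.
Required activator IrpG is absent, so *elnV* is not transcribed.
So ElnV is not produced.
Required activator JovU is absent, so *dovT* is not transcribed.
→ *dovT* is OFF in A.
Condition B:
Citrulline is present, so PurY is active.
MoO₄²⁻ is present, so NolB is active.
No repressor is bound and PurY and NolB are active, so *jovU* is transcribed.
So JovU is produced and active.
Autoinducer-2 is absent, so LomW is inactive.
With no repressor bound, *irpG* is transcribed.
So IrpG is produced and active.
No repressor is bound and IrpG is active, so *elnV* is transcribed.
So ElnV is produced and active.
No repressor is bound and JovU and ElnV are active, so *dovT* is transcribed.
→ *dovT* is ON in B.

B only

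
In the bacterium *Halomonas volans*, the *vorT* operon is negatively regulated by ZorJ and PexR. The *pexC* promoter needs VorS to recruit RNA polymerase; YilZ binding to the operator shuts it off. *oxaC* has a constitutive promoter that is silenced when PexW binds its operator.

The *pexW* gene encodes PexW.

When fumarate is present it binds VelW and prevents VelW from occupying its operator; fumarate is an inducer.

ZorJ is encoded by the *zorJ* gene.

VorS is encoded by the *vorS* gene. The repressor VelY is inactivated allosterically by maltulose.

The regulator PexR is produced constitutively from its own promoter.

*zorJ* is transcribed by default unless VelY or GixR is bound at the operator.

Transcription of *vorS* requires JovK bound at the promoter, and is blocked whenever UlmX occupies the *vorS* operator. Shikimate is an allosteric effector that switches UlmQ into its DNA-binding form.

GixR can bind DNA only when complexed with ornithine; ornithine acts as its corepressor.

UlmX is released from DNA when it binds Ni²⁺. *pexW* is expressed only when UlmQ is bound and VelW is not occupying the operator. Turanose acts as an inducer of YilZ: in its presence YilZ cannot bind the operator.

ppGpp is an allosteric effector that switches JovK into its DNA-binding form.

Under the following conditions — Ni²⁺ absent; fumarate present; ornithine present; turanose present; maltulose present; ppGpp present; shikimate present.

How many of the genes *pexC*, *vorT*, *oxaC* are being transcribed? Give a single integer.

0

Turanose is present, so YilZ is inactive.
ppGpp is present, so JovK is active.
Ni²⁺ is absent, so UlmX is active.
With repressor UlmX bound, *vorS* is not transcribed.
So VorS is not produced.
Required activator VorS is absent, so *pexC* is not transcribed.
→ *pexC* is OFF.
Maltulose is present, so VelY is inactive.
Ornithine is present, so GixR is active.
With repressor GixR bound, *zorJ* is not transcribed.
So ZorJ is not produced.
PexR is produced constitutively and is active.
With repressor PexR bound, *vorT* is not transcribed.
→ *vorT* is OFF.
Shikimate is present, so UlmQ is active.
Fumarate is present, so VelW is inactive.
No repressor is bound and UlmQ is active, so *pexW* is transcribed.
So PexW is produced and active.
With repressor PexW bound, *oxaC* is not transcribed.
→ *oxaC* is OFF.
0 of the 3 genes are transcribed.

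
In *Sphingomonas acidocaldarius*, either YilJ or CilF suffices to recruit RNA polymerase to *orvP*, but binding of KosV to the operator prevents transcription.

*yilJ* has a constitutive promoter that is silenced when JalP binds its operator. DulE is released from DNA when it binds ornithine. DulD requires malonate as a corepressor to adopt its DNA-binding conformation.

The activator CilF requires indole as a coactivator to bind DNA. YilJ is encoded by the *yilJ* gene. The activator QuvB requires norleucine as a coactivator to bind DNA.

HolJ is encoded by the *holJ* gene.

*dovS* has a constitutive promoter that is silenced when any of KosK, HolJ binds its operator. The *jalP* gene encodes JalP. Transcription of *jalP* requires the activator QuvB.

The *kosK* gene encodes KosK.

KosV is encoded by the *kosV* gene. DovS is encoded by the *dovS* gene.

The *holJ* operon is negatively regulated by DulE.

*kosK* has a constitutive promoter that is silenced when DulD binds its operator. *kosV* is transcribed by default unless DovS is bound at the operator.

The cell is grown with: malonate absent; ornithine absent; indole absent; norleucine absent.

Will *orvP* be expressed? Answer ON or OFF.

Norleucine is absent, so QuvB is inactive.
Required activator QuvB is absent, so *jalP* is not transcribed.
So JalP is not produced.
With no repressor bound, *yilJ* is transcribed.
So YilJ is produced and active.
Indole is absent, so CilF is inactive.
Malonate is absent, so DulD is inactive.
With no repressor bound, *kosK* is transcribed.
So KosK is produced and active.
Ornithine is absent, so DulE is active.
With repressor DulE bound, *holJ* is not transcribed.
So HolJ is not produced.
With repressor KosK bound, *dovS* is not transcribed.
So DovS is not produced.
With no repressor bound, *kosV* is transcribed.
So KosV is produced and active.
With repressor KosV bound, *orvP* is not transcribed.

OFF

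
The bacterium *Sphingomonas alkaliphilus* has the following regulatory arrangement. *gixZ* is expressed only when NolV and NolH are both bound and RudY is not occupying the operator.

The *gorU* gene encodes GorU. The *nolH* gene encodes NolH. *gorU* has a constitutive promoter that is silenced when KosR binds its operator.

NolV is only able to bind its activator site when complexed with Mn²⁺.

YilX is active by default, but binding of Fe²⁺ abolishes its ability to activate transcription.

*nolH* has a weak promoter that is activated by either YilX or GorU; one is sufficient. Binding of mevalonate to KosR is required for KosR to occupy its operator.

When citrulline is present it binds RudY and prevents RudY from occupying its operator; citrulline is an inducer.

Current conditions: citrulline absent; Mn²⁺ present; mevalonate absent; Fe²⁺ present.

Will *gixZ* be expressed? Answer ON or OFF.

OFF

Mn²⁺ is present, so NolV is active.
Citrulline is absent, so RudY is active.
Fe²⁺ is present, so YilX is inactive.
Mevalonate is absent, so KosR is inactive.
With no repressor bound, *gorU* is transcribed.
So GorU is produced and active.
Activator GorU is present, so *nolH* is transcribed.
So NolH is produced and active.
With repressor RudY bound, *gixZ* is not transcribed.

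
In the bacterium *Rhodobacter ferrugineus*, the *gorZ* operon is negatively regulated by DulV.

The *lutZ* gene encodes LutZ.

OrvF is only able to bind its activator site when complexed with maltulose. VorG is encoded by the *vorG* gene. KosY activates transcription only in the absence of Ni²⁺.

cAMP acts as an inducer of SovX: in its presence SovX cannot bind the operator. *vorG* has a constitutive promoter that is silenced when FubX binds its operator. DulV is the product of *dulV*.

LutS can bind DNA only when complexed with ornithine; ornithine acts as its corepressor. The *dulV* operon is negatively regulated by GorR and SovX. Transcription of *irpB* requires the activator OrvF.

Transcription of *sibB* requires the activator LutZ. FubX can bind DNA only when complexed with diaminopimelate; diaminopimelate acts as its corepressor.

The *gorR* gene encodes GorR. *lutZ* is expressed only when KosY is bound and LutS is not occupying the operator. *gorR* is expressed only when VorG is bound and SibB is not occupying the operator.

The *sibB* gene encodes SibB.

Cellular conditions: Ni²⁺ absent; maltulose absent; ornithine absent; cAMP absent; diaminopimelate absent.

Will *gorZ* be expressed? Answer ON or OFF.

Ornithine is absent, so LutS is inactive.
Ni²⁺ is absent, so KosY is active.
No repressor is bound and KosY is active, so *lutZ* is transcribed.
So LutZ is produced and active.
No repressor is bound and LutZ is active, so *sibB* is transcribed.
So SibB is produced and active.
Diaminopimelate is absent, so FubX is inactive.
With no repressor bound, *vorG* is transcribed.
So VorG is produced and active.
With repressor SibB bound, *gorR* is not transcribed.
So GorR is not produced.
cAMP is absent, so SovX is active.
With repressor SovX bound, *dulV* is not transcribed.
So DulV is not produced.
With no repressor bound, *gorZ* is transcribed.

ON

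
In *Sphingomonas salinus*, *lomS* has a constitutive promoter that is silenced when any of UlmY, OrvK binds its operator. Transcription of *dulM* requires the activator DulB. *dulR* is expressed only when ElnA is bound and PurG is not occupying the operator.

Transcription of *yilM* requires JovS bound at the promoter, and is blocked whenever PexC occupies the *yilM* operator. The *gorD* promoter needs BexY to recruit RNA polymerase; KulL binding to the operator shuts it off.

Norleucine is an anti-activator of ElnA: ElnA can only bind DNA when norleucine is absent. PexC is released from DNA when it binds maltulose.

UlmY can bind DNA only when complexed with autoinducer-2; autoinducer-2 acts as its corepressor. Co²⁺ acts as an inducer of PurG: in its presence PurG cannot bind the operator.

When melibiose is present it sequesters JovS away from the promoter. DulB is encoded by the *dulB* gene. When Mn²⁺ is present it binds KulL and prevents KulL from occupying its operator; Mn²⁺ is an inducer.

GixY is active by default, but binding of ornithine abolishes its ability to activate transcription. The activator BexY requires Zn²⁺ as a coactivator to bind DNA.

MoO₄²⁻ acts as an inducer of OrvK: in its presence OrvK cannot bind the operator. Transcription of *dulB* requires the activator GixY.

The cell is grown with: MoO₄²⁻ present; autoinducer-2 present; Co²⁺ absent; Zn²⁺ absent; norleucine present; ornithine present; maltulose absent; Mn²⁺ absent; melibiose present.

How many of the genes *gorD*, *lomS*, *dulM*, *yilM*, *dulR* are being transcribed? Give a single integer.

Mn²⁺ is absent, so KulL is active.
Zn²⁺ is absent, so BexY is inactive.
With repressor KulL bound, *gorD* is not transcribed.
→ *gorD* is OFF.
Autoinducer-2 is present, so UlmY is active.
MoO₄²⁻ is present, so OrvK is inactive.
With repressor UlmY bound, *lomS* is not transcribed.
→ *lomS* is OFF.
Ornithine is present, so GixY is inactive.
Required activator GixY is absent, so *dulB* is not transcribed.
So DulB is not produced.
Required activator DulB is absent, so *dulM* is not transcribed.
→ *dulM* is OFF.
Melibiose is present, so JovS is inactive.
Maltulose is absent, so PexC is active.
With repressor PexC bound, *yilM* is not transcribed.
→ *yilM* is OFF.
Co²⁺ is absent, so PurG is active.
Norleucine is present, so ElnA is inactive.
With repressor PurG bound, *dulR* is not transcribed.
→ *dulR* is OFF.
0 of the 5 genes are transcribed.

0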